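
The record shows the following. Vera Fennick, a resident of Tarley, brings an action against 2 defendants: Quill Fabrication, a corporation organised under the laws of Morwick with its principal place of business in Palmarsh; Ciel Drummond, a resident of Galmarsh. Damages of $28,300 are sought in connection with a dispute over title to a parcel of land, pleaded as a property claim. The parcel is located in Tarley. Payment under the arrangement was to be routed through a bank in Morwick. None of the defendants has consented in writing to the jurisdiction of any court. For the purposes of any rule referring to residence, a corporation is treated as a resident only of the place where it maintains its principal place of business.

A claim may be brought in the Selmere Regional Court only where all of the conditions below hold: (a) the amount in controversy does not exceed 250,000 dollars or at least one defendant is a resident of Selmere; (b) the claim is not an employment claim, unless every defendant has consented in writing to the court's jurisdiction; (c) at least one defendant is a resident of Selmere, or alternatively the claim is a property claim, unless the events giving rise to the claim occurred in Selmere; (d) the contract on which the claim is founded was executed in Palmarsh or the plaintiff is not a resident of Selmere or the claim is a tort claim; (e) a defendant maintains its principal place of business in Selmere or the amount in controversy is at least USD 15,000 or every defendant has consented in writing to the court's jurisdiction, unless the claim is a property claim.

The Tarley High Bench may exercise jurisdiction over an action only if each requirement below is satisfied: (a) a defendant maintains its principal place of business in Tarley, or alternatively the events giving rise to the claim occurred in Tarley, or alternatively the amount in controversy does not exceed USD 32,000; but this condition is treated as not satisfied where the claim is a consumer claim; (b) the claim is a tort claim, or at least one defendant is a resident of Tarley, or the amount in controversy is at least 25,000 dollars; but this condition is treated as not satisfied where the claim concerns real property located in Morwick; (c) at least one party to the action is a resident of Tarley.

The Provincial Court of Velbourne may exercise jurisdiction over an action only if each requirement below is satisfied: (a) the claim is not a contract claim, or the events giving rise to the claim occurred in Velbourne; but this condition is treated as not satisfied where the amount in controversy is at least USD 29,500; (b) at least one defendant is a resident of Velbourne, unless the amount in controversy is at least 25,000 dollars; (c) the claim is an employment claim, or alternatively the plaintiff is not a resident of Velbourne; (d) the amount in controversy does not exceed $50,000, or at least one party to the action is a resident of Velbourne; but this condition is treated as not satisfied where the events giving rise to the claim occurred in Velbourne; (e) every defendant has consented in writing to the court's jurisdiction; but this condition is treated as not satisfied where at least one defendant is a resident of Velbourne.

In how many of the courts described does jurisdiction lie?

2

The Selmere Regional Court:
  (a) The amount in controversy is 28,300 dollars, within the USD 250,000 ceiling, so this disjunct is met. Condition met.
  (b) The claim is a property claim, not an employment claim. Satisfied.
  (c) The claim is a property claim — that alternative is enough. Condition met.
  (d) The plaintiff resides in Tarley, which is not Selmere, so this disjunct is met. Condition met.
  (e) The amount in controversy is 28,300 dollars, which meets the $15,000 floor, which satisfies one of the alternatives. Satisfied.
  → Every requirement is satisfied — jurisdiction.
The Tarley High Bench:
  (a) The operative events occurred in Tarley, so this disjunct is met. The exception is not triggered, since the claim is a property claim, not a consumer claim. Satisfied.
  (b) The amount in controversy is 28,300 dollars, which meets the USD 25,000 floor, so this disjunct is met. The carve-out does not apply: the property lies in Tarley, not Morwick. Met.
  (c) Vera Fennick resides in Tarley. Met.
  → Jurisdiction lies.
The Provincial Court of Velbourne:
  (a) The claim is a property claim, not a contract claim, which satisfies one of the alternatives. The exception is not triggered, since the amount in controversy is USD 28,300, below the USD 29,500 floor. Met.
  (b) No defendant resides in Velbourne (they reside in Palmarsh, Galmarsh). But the amount in controversy is 28,300 dollars, which meets the 25,000 dollars floor, and the 'unless' clause therefore excuses the requirement. Met.
  (c) The plaintiff resides in Tarley, which is not Velbourne, so one alternative holds. Met.
  (d) The amount in controversy is 28,300 dollars, within the USD 50,000 ceiling — that alternative is enough. The carve-out does not apply: the operative events occurred in Tarley, not Velbourne. Met.
  (e) No such written consent has been filed. Not satisfied.
  → The court lacks jurisdiction.
Courts with jurisdiction: the Selmere Regional Court, the Tarley High Bench — 2 in total.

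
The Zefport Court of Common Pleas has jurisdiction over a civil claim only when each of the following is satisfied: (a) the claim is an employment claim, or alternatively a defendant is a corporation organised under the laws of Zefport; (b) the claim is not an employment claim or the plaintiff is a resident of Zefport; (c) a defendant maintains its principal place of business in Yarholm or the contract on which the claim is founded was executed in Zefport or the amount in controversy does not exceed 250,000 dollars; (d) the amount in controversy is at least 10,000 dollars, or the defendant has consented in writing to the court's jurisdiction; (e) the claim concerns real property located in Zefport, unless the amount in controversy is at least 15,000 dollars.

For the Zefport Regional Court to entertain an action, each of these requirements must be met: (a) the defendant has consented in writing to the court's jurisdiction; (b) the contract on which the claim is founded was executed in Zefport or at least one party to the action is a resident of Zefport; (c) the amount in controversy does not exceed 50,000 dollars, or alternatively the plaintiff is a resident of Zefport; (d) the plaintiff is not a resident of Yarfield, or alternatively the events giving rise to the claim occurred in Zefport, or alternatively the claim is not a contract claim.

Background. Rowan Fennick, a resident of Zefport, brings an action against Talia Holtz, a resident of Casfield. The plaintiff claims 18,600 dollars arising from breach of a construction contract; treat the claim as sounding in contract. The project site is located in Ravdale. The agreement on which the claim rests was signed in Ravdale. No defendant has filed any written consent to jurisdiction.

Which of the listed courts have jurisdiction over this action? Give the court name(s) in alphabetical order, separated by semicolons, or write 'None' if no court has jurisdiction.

None

The Zefport Court of Common Pleas:
  (a) The claim is a contract claim, not an employment claim; no defendant is a corporation — none of the alternatives is met. Not satisfied.
  (b) The claim is a contract claim, not an employment claim — that alternative is enough. Satisfied.
  (c) The amount in controversy is USD 18,600, within the $250,000 ceiling, which satisfies one of the alternatives. Met.
  (d) The amount in controversy is 18,600 dollars, which meets the 10,000 dollars floor, so one alternative holds. Condition met.
  (e) The claim does not concern real property. However, the amount in controversy is USD 18,600, which meets the $15,000 floor, so the 'unless' proviso supplies this condition. Met.
  → At least one condition fails; no jurisdiction.
The Zefport Regional Court:
  (a) No such written consent has been filed. Not satisfied.
  (b) Rowan Fennick resides in Zefport, which satisfies one of the alternatives. Condition met.
  (c) The amount in controversy is USD 18,600, within the $50,000 ceiling, so this disjunct is met. Met.
  (d) The plaintiff resides in Zefport, which is not Yarfield, so this disjunct is met. Satisfied.
  → No jurisdiction.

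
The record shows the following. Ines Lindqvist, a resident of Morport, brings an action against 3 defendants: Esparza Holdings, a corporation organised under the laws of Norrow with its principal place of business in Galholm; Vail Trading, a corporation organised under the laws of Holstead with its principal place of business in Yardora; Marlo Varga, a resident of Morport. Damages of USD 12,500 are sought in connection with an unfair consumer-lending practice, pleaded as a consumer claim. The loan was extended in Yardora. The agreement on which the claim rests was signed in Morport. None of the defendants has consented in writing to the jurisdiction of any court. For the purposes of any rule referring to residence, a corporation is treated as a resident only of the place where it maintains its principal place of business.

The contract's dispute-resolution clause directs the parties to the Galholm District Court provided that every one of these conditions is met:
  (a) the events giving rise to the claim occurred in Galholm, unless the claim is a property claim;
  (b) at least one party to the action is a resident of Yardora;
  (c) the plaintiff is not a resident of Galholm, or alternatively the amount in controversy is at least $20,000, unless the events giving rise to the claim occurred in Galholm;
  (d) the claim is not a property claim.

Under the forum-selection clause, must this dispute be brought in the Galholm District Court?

The Galholm District Court:
  (a) The operative events occurred in Yardora, not Galholm. The proviso offers no rescue either, since the claim is a consumer claim, not a property claim. Not met.
  (b) Vail Trading resides in Yardora. Met.
  (c) The plaintiff resides in Morport, which is not Galholm, so this disjunct is met. Condition met.
  (d) The claim is a consumer claim, not a property claim. Satisfied.
  → Forum clause is not triggered.

No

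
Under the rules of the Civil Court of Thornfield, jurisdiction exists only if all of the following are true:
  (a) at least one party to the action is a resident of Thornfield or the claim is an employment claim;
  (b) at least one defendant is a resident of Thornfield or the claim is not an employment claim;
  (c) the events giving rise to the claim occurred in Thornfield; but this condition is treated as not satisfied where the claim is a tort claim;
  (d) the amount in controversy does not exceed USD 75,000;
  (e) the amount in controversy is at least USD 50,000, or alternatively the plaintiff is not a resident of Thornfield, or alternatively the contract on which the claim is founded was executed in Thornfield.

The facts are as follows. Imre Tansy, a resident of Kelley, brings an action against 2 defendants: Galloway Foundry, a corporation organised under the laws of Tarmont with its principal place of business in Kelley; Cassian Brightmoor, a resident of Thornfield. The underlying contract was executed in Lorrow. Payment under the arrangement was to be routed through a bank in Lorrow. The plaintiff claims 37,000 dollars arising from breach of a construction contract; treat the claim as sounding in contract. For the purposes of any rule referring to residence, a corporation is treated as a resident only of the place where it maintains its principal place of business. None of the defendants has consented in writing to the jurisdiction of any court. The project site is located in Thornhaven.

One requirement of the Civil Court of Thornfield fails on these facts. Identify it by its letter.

(c)

The Civil Court of Thornfield:
  (a) Cassian Brightmoor resides in Thornfield, so this disjunct is met. Satisfied.
  (b) Cassian Brightmoor resides in Thornfield — that alternative is enough. Met.
  (c) The operative events occurred in Thornhaven, not Thornfield. Not met.
  (d) The amount in controversy is $37,000, within the 75,000 dollars ceiling. Satisfied.
  (e) The plaintiff resides in Kelley, which is not Thornfield, which satisfies one of the alternatives. Satisfied.
Only condition (c) fails.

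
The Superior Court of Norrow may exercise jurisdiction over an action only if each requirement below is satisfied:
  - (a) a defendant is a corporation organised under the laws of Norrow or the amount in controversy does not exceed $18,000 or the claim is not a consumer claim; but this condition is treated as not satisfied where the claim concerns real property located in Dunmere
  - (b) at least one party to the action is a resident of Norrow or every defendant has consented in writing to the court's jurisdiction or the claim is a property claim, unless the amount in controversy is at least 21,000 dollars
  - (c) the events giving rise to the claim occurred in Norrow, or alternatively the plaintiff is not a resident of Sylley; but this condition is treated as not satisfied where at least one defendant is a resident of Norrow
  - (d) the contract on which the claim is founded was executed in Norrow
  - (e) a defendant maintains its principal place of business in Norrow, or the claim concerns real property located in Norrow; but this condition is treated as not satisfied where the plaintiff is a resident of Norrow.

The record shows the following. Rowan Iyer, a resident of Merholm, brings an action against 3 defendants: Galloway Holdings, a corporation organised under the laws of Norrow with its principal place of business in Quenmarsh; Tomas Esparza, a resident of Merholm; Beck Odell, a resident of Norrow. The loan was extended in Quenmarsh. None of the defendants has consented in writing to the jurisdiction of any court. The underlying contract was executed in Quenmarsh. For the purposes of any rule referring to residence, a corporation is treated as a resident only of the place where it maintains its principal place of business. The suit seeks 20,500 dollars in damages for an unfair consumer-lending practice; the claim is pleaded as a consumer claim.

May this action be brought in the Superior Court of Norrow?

No

The Superior Court of Norrow:
  (a) Galloway Holdings is organised under the laws of Norrow, so one alternative holds. The carve-out does not apply: the claim does not concern real property. Met.
  (b) Beck Odell resides in Norrow — that alternative is enough. Met.
  (c) The plaintiff resides in Merholm, which is not Sylley, so this disjunct is met. But the carve-out bites: Beck Odell resides in Norrow. Not met.
  (d) The contract was executed in Quenmarsh, not Norrow. Not satisfied.
  (e) The corporate defendant(s) have their principal place of business in Quenmarsh, not Norrow; the claim does not concern real property — every alternative fails. Fails.
  → At least one condition fails; no jurisdiction.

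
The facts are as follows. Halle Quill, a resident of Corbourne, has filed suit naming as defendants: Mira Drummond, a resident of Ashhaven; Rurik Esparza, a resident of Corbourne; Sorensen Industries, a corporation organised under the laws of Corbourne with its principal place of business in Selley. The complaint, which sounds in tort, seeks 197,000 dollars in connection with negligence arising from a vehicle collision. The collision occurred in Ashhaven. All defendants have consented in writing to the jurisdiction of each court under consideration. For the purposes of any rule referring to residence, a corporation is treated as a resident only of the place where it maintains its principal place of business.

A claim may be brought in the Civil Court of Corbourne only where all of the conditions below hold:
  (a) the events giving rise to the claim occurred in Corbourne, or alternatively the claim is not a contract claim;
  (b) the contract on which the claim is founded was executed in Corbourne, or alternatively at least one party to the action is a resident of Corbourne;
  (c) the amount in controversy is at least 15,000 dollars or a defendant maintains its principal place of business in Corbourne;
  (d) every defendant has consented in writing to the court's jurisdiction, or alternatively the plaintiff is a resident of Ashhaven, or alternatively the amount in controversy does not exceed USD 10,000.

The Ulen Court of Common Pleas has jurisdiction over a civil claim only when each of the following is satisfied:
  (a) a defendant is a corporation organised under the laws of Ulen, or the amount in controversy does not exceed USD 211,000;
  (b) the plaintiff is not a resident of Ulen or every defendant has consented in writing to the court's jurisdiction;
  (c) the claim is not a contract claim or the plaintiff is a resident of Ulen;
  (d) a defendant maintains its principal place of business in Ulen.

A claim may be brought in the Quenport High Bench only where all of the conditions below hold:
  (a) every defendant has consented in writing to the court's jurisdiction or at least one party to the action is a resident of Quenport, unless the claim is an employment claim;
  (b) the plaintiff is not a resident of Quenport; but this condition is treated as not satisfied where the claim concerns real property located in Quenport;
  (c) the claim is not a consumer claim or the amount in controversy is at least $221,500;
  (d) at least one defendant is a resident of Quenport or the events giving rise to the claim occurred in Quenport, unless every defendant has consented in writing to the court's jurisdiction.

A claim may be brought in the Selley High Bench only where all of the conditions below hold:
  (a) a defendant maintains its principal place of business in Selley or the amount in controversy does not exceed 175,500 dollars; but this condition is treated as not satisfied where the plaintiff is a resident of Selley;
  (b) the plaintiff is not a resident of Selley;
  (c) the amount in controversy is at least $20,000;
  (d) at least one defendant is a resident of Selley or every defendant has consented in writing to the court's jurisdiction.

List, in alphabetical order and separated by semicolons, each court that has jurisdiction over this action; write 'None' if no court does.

The Civil Court of Corbourne:
  (a) The claim is a tort claim, not a contract claim — that alternative is enough. Condition met.
  (b) Halle Quill resides in Corbourne — that alternative is enough. Satisfied.
  (c) The amount in controversy is USD 197,000, which meets the $15,000 floor, which satisfies one of the alternatives. Satisfied.
  (d) Every defendant has filed written consent — that alternative is enough. Satisfied.
  → Every requirement is satisfied — jurisdiction.
The Ulen Court of Common Pleas:
  (a) The amount in controversy is $197,000, within the 211,000 dollars ceiling, so one alternative holds. Met.
  (b) The plaintiff resides in Corbourne, which is not Ulen, so one alternative holds. Met.
  (c) The claim is a tort claim, not a contract claim, which satisfies one of the alternatives. Satisfied.
  (d) The corporate defendant(s) have their principal place of business in Selley, not Ulen. Not satisfied.
  → Not every requirement is met — no jurisdiction.
The Quenport High Bench:
  (a) Every defendant has filed written consent, which satisfies one of the alternatives. Condition met.
  (b) The plaintiff resides in Corbourne, which is not Quenport. The carve-out does not apply: the claim does not concern real property. Condition met.
  (c) The claim is a tort claim, not a consumer claim, so this disjunct is met. Satisfied.
  (d) No defendant resides in Quenport (they reside in Ashhaven, Corbourne, Selley); the operative events occurred in Ashhaven, not Quenport — every alternative fails. The proviso rescues it, though: every defendant has filed written consent. Satisfied.
  → Every requirement is satisfied — jurisdiction.
The Selley High Bench:
  (a) Sorensen Industries has its principal place of business in Selley, so one alternative holds. And the carve-out is inapplicable — the plaintiff resides in Corbourne, not Selley. Met.
  (b) The plaintiff resides in Corbourne, which is not Selley. Satisfied.
  (c) The amount in controversy is 197,000 dollars, which meets the 20,000 dollars floor. Satisfied.
  (d) Sorensen Industries resides in Selley — that alternative is enough. Condition met.
  → Jurisdiction lies.

the Civil Court of Corbourne; the Quenport High Bench; the Selley High Bench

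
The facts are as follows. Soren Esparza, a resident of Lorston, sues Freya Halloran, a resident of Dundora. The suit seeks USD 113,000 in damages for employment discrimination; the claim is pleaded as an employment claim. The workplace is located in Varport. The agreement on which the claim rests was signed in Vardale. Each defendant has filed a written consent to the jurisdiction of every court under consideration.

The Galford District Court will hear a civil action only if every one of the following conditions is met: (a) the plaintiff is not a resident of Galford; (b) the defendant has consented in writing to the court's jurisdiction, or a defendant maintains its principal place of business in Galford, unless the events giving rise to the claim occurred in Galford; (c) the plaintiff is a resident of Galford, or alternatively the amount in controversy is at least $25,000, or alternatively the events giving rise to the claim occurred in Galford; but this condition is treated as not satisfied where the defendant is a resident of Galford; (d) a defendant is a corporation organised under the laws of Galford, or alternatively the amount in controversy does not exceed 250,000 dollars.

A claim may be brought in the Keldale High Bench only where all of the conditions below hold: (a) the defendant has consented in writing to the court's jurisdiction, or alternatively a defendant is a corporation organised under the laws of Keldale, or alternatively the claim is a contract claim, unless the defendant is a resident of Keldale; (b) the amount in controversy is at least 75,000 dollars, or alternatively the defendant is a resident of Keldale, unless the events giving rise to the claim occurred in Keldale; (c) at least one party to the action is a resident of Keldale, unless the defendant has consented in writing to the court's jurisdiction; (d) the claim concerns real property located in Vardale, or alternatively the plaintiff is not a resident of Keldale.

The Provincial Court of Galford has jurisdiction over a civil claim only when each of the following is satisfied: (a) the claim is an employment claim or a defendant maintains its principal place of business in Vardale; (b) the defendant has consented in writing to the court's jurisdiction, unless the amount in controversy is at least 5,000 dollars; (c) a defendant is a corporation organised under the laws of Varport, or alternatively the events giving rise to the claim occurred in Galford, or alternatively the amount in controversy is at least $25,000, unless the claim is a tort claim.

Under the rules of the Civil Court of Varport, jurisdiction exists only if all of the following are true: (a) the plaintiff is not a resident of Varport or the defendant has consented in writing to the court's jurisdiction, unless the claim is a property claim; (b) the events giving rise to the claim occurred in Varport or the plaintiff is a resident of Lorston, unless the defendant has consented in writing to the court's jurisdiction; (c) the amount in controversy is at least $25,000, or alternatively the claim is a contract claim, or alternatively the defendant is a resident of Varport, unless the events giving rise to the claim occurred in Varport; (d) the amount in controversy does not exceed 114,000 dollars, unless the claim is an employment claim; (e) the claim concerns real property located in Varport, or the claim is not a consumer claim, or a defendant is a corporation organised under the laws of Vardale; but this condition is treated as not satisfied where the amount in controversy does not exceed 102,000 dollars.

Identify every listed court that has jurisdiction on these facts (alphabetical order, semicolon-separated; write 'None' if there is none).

The Galford District Court:
  (a) The plaintiff resides in Lorston, which is not Galford. Met.
  (b) Every defendant has filed written consent, which satisfies one of the alternatives. Condition met.
  (c) The amount in controversy is 113,000 dollars, which meets the $25,000 floor, so this disjunct is met. The carve-out does not apply: the defendant resides in Dundora, not Galford. Satisfied.
  (d) The amount in controversy is USD 113,000, within the 250,000 dollars ceiling, which satisfies one of the alternatives. Met.
  → Jurisdiction lies.
The Keldale High Bench:
  (a) Every defendant has filed written consent, which satisfies one of the alternatives. Satisfied.
  (b) The amount in controversy is 113,000 dollars, which meets the 75,000 dollars floor, which satisfies one of the alternatives. Met.
  (c) No party resides in Keldale. The proviso rescues it, though: every defendant has filed written consent. Met.
  (d) The plaintiff resides in Lorston, which is not Keldale, which satisfies one of the alternatives. Met.
  → The court has jurisdiction.
The Provincial Court of Galford:
  (a) The claim is an employment claim, so this disjunct is met. Condition met.
  (b) Every defendant has filed written consent. Met.
  (c) The amount in controversy is $113,000, which meets the USD 25,000 floor, so this disjunct is met. Met.
  → All conditions met; jurisdiction exists.
The Civil Court of Varport:
  (a) The plaintiff resides in Lorston, which is not Varport, so this disjunct is met. Satisfied.
  (b) The operative events occurred in Varport, which satisfies one of the alternatives. Met.
  (c) The amount in controversy is $113,000, which meets the $25,000 floor, which satisfies one of the alternatives. Satisfied.
  (d) The amount in controversy is 113,000 dollars, within the $114,000 ceiling. Condition met.
  (e) The claim is an employment claim, not a consumer claim, so one alternative holds. And the carve-out is inapplicable — the amount in controversy is $113,000, above the 102,000 dollars ceiling. Condition met.
  → The court has jurisdiction.

the Civil Court of Varport; the Galford District Court; the Keldale High Bench; the Provincial Court of Galford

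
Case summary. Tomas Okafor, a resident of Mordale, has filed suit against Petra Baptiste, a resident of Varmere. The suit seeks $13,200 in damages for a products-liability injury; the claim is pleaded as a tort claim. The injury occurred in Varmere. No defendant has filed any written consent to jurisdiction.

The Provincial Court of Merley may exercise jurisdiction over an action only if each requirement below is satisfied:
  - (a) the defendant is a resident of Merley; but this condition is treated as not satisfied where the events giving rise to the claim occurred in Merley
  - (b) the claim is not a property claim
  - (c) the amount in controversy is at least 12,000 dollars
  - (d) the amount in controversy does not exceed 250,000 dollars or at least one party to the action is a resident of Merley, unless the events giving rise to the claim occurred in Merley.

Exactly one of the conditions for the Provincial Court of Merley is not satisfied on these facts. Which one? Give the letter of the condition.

(a)

The Provincial Court of Merley:
  (a) The defendant resides in Varmere, not Merley. Fails.
  (b) The claim is a tort claim, not a property claim. Condition met.
  (c) The amount in controversy is USD 13,200, which meets the $12,000 floor. Condition met.
  (d) The amount in controversy is USD 13,200, within the $250,000 ceiling, so this disjunct is met. Condition met.
Only condition (a) fails.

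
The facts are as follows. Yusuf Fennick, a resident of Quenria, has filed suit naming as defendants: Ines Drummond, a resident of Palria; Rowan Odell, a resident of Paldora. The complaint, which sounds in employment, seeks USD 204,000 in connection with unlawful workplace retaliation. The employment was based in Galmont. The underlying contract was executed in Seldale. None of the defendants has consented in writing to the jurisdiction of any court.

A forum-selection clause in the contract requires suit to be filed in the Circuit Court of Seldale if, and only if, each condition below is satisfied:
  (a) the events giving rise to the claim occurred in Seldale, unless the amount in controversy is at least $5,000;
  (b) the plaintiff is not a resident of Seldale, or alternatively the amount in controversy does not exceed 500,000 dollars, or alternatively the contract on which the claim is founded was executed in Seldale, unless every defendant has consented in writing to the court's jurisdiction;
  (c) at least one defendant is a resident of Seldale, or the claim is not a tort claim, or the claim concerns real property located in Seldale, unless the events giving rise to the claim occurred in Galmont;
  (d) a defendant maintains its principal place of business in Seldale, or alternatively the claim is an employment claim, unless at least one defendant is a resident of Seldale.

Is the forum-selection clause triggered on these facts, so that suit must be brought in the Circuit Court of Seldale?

The Circuit Court of Seldale:
  (a) The operative events occurred in Galmont, not Seldale. The proviso rescues it, though: the amount in controversy is 204,000 dollars, which meets the USD 5,000 floor. Met.
  (b) The plaintiff resides in Quenria, which is not Seldale, so this disjunct is met. Met.
  (c) The claim is an employment claim, not a tort claim, so one alternative holds. Met.
  (d) The claim is an employment claim, so this disjunct is met. Condition met.
  → The clause applies.

Yes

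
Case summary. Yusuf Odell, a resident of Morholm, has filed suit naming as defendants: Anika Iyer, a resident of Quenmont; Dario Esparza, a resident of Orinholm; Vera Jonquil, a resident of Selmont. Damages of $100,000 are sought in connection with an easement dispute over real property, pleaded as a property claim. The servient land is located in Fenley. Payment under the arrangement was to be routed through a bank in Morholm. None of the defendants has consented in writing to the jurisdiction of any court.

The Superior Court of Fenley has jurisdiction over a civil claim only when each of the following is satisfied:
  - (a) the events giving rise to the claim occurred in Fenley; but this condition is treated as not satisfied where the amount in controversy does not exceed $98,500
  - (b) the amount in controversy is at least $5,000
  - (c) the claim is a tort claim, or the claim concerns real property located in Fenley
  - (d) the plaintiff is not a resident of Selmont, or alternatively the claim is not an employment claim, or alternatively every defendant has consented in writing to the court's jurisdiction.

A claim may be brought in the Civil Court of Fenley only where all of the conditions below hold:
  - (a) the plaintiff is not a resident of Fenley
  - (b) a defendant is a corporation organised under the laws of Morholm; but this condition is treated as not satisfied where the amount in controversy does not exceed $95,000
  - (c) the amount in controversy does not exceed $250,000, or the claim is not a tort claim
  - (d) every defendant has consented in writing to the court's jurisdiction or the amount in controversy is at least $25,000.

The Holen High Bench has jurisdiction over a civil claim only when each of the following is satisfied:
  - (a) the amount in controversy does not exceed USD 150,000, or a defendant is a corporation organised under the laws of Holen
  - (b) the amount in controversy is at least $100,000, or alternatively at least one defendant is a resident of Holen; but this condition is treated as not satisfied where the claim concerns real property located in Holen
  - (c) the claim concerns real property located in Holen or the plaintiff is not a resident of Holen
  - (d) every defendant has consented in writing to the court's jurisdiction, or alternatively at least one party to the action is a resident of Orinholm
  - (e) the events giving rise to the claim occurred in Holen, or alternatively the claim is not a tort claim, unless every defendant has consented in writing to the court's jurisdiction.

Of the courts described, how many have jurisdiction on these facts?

2

The Superior Court of Fenley:
  (a) The operative events occurred in Fenley. The carve-out does not apply: the amount in controversy is $100,000, above the $98,500 ceiling. Condition met.
  (b) The amount in controversy is 100,000 dollars, which meets the 5,000 dollars floor. Condition met.
  (c) The property lies in Fenley — that alternative is enough. Satisfied.
  (d) The plaintiff resides in Morholm, which is not Selmont — that alternative is enough. Satisfied.
  → Jurisdiction lies.
The Civil Court of Fenley:
  (a) The plaintiff resides in Morholm, which is not Fenley. Satisfied.
  (b) No defendant is a corporation. Not satisfied.
  (c) The amount in controversy is $100,000, within the $250,000 ceiling, which satisfies one of the alternatives. Met.
  (d) The amount in controversy is USD 100,000, which meets the $25,000 floor, so this disjunct is met. Satisfied.
  → The court lacks jurisdiction.
The Holen High Bench:
  (a) The amount in controversy is $100,000, within the 150,000 dollars ceiling — that alternative is enough. Condition met.
  (b) The amount in controversy is USD 100,000, which meets the $100,000 floor, so this disjunct is met. And the carve-out is inapplicable — the property lies in Fenley, not Holen. Condition met.
  (c) The plaintiff resides in Morholm, which is not Holen, so one alternative holds. Condition met.
  (d) Dario Esparza resides in Orinholm, which satisfies one of the alternatives. Condition met.
  (e) The claim is a property claim, not a tort claim, which satisfies one of the alternatives. Satisfied.
  → Jurisdiction lies.
Courts with jurisdiction: the Superior Court of Fenley, the Holen High Bench — 2 in total.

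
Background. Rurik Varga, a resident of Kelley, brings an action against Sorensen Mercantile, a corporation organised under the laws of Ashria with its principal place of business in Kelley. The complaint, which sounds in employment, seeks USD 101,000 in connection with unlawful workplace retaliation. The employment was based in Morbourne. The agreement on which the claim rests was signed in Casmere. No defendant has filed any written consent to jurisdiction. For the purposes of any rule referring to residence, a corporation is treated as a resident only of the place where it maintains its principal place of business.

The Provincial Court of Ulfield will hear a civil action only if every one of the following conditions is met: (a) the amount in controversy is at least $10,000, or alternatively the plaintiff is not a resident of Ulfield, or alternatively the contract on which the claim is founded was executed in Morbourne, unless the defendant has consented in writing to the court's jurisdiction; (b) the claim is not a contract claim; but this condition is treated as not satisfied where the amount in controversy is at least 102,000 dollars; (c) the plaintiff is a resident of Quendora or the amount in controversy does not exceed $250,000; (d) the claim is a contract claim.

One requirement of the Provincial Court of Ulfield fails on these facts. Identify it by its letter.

The Provincial Court of Ulfield:
  (a) The amount in controversy is $101,000, which meets the 10,000 dollars floor, so one alternative holds. Condition met.
  (b) The claim is an employment claim, not a contract claim. The exception is not triggered, since the amount in controversy is $101,000, below the $102,000 floor. Satisfied.
  (c) The amount in controversy is USD 101,000, within the 250,000 dollars ceiling, which satisfies one of the alternatives. Condition met.
  (d) The claim is an employment claim, not a contract claim. Fails.
Only condition (d) fails.

(d)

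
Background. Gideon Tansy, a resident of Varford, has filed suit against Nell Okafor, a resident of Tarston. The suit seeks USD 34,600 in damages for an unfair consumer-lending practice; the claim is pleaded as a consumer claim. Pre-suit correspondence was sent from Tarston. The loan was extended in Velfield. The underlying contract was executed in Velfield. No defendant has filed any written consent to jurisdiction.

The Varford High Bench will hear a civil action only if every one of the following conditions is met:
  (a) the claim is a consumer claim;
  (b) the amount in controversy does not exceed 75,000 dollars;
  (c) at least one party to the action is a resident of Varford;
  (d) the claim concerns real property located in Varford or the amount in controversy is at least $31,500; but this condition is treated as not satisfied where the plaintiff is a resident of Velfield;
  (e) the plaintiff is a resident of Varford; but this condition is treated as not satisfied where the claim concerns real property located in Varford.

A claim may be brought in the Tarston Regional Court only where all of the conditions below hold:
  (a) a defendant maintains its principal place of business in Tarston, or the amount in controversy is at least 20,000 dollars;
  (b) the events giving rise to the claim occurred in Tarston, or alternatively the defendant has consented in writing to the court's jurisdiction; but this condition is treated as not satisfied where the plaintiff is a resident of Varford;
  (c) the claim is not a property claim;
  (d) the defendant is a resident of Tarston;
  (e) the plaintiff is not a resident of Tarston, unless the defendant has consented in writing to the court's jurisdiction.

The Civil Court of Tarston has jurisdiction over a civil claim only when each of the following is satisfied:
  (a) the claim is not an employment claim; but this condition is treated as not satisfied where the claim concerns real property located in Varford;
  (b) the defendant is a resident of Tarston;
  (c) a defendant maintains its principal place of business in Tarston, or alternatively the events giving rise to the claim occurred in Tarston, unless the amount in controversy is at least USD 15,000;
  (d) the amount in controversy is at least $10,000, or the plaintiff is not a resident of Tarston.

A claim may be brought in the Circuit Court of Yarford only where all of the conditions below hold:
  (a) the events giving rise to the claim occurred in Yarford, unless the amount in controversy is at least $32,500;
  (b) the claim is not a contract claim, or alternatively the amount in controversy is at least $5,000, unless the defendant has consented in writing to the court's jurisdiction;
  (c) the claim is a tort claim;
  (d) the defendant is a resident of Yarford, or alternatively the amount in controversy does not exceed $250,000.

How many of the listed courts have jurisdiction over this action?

2

The Varford High Bench:
  (a) The claim is a consumer claim. Satisfied.
  (b) The amount in controversy is USD 34,600, within the 75,000 dollars ceiling. Condition met.
  (c) Gideon Tansy resides in Varford. Met.
  (d) The amount in controversy is USD 34,600, which meets the 31,500 dollars floor — that alternative is enough. The exception is not triggered, since the plaintiff resides in Varford, not Velfield. Met.
  (e) The plaintiff resides in Varford. The exception is not triggered, since the claim does not concern real property. Met.
  → All conditions met; jurisdiction exists.
The Tarston Regional Court:
  (a) The amount in controversy is 34,600 dollars, which meets the USD 20,000 floor, which satisfies one of the alternatives. Satisfied.
  (b) The operative events occurred in Velfield, not Tarston; no such written consent has been filed — none of the alternatives is met. Fails.
  (c) The claim is a consumer claim, not a property claim. Satisfied.
  (d) The defendant resides in Tarston. Met.
  (e) The plaintiff resides in Varford, which is not Tarston. Met.
  → The court lacks jurisdiction.
The Civil Court of Tarston:
  (a) The claim is a consumer claim, not an employment claim. The carve-out does not apply: the claim does not concern real property. Met.
  (b) The defendant resides in Tarston. Condition met.
  (c) No defendant is a corporation; the operative events occurred in Velfield, not Tarston — every alternative fails. The proviso rescues it, though: the amount in controversy is 34,600 dollars, which meets the 15,000 dollars floor. Condition met.
  (d) The amount in controversy is USD 34,600, which meets the USD 10,000 floor, so one alternative holds. Met.
  → The court has jurisdiction.
The Circuit Court of Yarford:
  (a) The operative events occurred in Velfield, not Yarford. The proviso rescues it, though: the amount in controversy is $34,600, which meets the $32,500 floor. Condition met.
  (b) The claim is a consumer claim, not a contract claim — that alternative is enough. Condition met.
  (c) The claim is a consumer claim, not a tort claim. Not met.
  (d) The amount in controversy is USD 34,600, within the 250,000 dollars ceiling, which satisfies one of the alternatives. Met.
  → The court lacks jurisdiction.
Courts with jurisdiction: the Varford High Bench, the Civil Court of Tarston — 2 in total.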